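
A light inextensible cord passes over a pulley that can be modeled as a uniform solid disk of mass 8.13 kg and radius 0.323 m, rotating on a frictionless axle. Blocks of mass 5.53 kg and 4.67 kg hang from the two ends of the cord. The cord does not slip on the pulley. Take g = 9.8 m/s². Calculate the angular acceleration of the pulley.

α ≈ 1.83 rad/s²

I = ½MR² = (1/2)(8.13)(0.323)² = 0.4241 kg·m².
Heavier block: m₁g − T₁ = m₁a. Lighter block: T₂ − m₂g = m₂a.
Pulley: (T₁ − T₂)R = Iα = I(a/R), so T₁ − T₂ = (I/R²)a = (1/2)M_p a = 4.065·a.
Adding the three: (m₁ − m₂)g = (m₁ + m₂ + 4.065)a, so a = (5.53 − 4.67)(9.8)/(5.53 + 4.67 + 4.065) = 0.5908 m/s².
α = a/R = 0.5908/0.323 = 1.829 rad/s².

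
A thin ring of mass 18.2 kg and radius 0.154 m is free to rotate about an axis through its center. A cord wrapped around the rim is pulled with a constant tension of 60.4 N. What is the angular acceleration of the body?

α ≈ 21.5 rad/s²

I = MR² = (18.2)(0.154)² = 0.4316 kg·m².
τ = F R = (60.4)(0.154) = 9.302 N·m.
From τ = Iα: α = 9.302/0.4316 = 21.55 rad/s².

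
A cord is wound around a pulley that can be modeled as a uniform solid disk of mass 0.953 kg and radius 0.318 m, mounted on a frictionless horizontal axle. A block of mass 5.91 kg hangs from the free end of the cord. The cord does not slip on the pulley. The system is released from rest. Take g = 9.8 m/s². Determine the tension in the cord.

T ≈ 4.32 N

I = ½MR² = (1/2)(0.953)(0.318)² = 0.04819 kg·m².
Block: mg − T = ma. Pulley: TR = Iα. No-slip: a = αR, so T = (I/R²)a = 0.4765·a.
Then mg = (m + 0.4765)a, so a = (5.91)(9.8)/(5.91 + 0.4765) = 9.069 m/s².
T = 0.4765·a = 4.321 N.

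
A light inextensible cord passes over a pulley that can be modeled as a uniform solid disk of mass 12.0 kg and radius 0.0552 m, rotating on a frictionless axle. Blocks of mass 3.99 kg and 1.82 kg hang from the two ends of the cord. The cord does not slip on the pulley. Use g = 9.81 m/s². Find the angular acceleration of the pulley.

I = ½MR² = (1/2)(12.0)(0.0552)² = 0.01828 kg·m².
Heavier block: m₁g − T₁ = m₁a. Lighter block: T₂ − m₂g = m₂a.
Pulley: (T₁ − T₂)R = Iα = I(a/R), so T₁ − T₂ = (I/R²)a = (1/2)M_p a = 6.000·a.
Adding the three: (m₁ − m₂)g = (m₁ + m₂ + 6.000)a, so a = (3.99 − 1.82)(9.81)/(3.99 + 1.82 + 6.000) = 1.803 m/s².
α = a/R = 1.803/0.0552 = 32.65 rad/s².

α ≈ 32.7 rad/s²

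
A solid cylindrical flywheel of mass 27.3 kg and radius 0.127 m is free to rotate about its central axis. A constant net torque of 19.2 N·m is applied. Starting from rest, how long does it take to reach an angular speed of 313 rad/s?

t ≈ 3.59 s

I = ½MR² = (1/2)(27.3)(0.127)² = 0.2202 kg·m².
α = τ/I = 19.2/0.2202 = 87.21 rad/s².
ω = αt ⇒ t = ω/α = 313/87.21 = 3.589 s.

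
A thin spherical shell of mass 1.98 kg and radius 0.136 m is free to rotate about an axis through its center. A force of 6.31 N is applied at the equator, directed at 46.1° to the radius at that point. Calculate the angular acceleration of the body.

α ≈ 25.3 rad/s²

I = (2/3)MR² = (2/3)(1.98)(0.136)² = 0.02441 kg·m².
Only the tangential component produces torque: τ = F R sinθ = (6.31)(0.136) sin 46.1° = 0.6183 N·m.
Newton's second law for rotation, τ = Iα, gives α = τ/I = 0.6183/0.02441 = 25.33 rad/s².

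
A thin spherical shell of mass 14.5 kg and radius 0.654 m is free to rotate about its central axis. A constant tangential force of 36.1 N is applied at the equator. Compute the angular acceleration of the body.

α ≈ 5.71 rad/s²

I = (2/3)MR² = (2/3)(14.5)(0.654)² = 4.135 kg·m².
τ = F R = (36.1)(0.654) = 23.61 N·m.
From τ = Iα: α = 23.61/4.135 = 5.710 rad/s².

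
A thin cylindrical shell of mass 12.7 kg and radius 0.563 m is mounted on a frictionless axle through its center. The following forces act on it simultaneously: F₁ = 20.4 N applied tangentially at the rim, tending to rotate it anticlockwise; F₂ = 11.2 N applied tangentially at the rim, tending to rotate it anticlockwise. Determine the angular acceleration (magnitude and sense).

I = MR² = (12.7)(0.563)² = 4.026 kg·m².
Taking anticlockwise as positive: τ₁ = +(20.4)(0.563) = +11.49 N·m; τ₂ = +(11.2)(0.563) = +6.306 N·m.
Net torque τ = 17.79 N·m.
α = τ/I = 17.79/4.026 = 4.420 rad/s².

α ≈ 4.42 rad/s², anticlockwise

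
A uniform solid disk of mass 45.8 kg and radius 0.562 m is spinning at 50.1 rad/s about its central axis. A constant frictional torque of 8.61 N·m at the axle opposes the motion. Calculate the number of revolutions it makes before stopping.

I = ½MR² = (1/2)(45.8)(0.562)² = 7.233 kg·m².
The net torque has magnitude 8.61 N·m, opposing ω.
|α| = τ/I = 8.610/7.233 = 1.190 rad/s² (deceleration).
ω² = ω₀² − 2|α|θ with ω = 0 ⇒ θ = ω₀²/(2|α|) = 1054 rad = 167.8 rev.

≈ 168 revolutions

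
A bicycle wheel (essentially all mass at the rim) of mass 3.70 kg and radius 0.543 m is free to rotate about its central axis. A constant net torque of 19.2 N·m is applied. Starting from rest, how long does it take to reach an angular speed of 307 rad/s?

t ≈ 17.4 s

I = MR² = (3.70)(0.543)² = 1.091 kg·m².
α = τ/I = 19.2/1.091 = 17.60 rad/s².
ω = αt ⇒ t = ω/α = 307/17.60 = 17.44 s.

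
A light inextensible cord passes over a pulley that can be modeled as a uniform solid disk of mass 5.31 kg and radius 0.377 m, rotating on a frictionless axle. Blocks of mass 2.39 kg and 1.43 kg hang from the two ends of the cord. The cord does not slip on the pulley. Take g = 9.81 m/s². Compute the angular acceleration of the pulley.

α ≈ 3.86 rad/s²

I = ½MR² = (1/2)(5.31)(0.377)² = 0.3774 kg·m².
Heavier block: m₁g − T₁ = m₁a. Lighter block: T₂ − m₂g = m₂a.
Pulley: (T₁ − T₂)R = Iα = I(a/R), so T₁ − T₂ = (I/R²)a = (1/2)M_p a = 2.655·a.
Adding the three: (m₁ − m₂)g = (m₁ + m₂ + 2.655)a, so a = (2.39 − 1.43)(9.81)/(2.39 + 1.43 + 2.655) = 1.454 m/s².
α = a/R = 1.454/0.377 = 3.858 rad/s².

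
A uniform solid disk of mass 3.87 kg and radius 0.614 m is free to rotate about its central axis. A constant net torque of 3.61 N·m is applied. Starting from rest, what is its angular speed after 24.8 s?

I = ½MR² = (1/2)(3.87)(0.614)² = 0.7295 kg·m².
α = τ/I = 3.61/0.7295 = 4.949 rad/s².
ω = ω₀ + αt = 0 + (4.949)(24.8) = 122.7 rad/s.

ω ≈ 123 rad/s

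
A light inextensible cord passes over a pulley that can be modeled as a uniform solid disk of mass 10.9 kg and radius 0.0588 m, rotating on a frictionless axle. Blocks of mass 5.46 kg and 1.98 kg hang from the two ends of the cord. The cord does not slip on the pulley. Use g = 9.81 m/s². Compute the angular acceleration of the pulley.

I = ½MR² = (1/2)(10.9)(0.0588)² = 0.01884 kg·m².
Heavier block: m₁g − T₁ = m₁a. Lighter block: T₂ − m₂g = m₂a.
Pulley: (T₁ − T₂)R = Iα = I(a/R), so T₁ − T₂ = (I/R²)a = (1/2)M_p a = 5.450·a.
Adding the three: (m₁ − m₂)g = (m₁ + m₂ + 5.450)a, so a = (5.46 − 1.98)(9.81)/(5.46 + 1.98 + 5.450) = 2.648 m/s².
α = a/R = 2.648/0.0588 = 45.04 rad/s².

α ≈ 45.0 rad/s²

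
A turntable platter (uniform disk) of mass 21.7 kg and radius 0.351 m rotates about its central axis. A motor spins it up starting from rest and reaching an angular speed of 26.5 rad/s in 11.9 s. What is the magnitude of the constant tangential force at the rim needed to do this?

F ≈ 8.48 N

I = ½MR² = (1/2)(21.7)(0.351)² = 1.337 kg·m².
α = Δω/Δt = (26.5 − 0)/11.9 = 2.227 rad/s².
The required torque is τ = Iα = (1.337)(2.227) = 2.977 N·m.
A tangential force at the rim gives τ = FR, so F = τ/R = 2.977/0.351 = 8.481 N.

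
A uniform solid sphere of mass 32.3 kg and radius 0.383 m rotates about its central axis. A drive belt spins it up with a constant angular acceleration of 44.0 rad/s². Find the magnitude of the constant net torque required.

τ ≈ 83.4 N·m

I = (2/5)MR² = (2/5)(32.3)(0.383)² = 1.895 kg·m².
τ = Iα = (1.895)(44.00) = 83.39 N·m.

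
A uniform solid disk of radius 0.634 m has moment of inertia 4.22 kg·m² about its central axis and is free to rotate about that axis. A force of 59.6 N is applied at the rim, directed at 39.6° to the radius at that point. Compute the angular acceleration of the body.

α ≈ 5.71 rad/s²

Only the tangential component produces torque: τ = F R sinθ = (59.6)(0.634) sin 39.6° = 24.09 N·m.
From τ = Iα: α = 24.09/4.220 = 5.708 rad/s².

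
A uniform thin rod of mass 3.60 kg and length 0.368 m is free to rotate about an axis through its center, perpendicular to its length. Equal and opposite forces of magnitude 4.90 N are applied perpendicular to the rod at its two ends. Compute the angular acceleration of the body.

α ≈ 44.4 rad/s²

I = (1/12)ML² = (1/12)(3.60)(0.368)² = 0.04063 kg·m².
The couple gives τ = F·(L/2) + F·(L/2) = F L = (4.90)(0.368) = 1.803 N·m.
Newton's second law for rotation, τ = Iα, gives α = τ/I = 1.803/0.04063 = 44.38 rad/s².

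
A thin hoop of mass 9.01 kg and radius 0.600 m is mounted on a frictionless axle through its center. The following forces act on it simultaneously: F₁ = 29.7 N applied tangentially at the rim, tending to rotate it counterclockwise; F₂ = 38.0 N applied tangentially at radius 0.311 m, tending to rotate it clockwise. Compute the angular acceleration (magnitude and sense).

α ≈ 1.85 rad/s², counterclockwise

I = MR² = (9.01)(0.600)² = 3.244 kg·m².
Taking counterclockwise as positive: τ₁ = +(29.7)(0.600) = +17.82 N·m; τ₂ = −(38.0)(0.311) = −11.82 N·m.
Net torque τ = 6.002 N·m.
α = τ/I = 6.002/3.244 = 1.850 rad/s².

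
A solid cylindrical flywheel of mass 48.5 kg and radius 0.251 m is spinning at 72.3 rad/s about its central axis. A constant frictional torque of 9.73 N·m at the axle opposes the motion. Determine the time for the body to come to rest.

I = ½MR² = (1/2)(48.5)(0.251)² = 1.528 kg·m².
The net torque has magnitude 9.73 N·m, opposing ω.
|α| = τ/I = 9.730/1.528 = 6.369 rad/s² (deceleration).
0 = ω₀ − |α|t ⇒ t = ω₀/|α| = 72.3/6.369 = 11.35 s.

t ≈ 11.4 s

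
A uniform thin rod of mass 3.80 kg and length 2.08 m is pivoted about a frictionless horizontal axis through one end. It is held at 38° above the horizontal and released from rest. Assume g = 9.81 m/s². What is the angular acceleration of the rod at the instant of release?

α ≈ 5.57 rad/s²

About the pivot, I = (1/3)ML² = (1/3)(3.80)(2.08)² = 5.480 kg·m².
The weight acts at the center, a distance L/2 = 1.040 m from the pivot; τ = Mg(L/2) cos 38° = 30.55 N·m.
α = τ/I = 30.55/5.480 = 5.575 rad/s².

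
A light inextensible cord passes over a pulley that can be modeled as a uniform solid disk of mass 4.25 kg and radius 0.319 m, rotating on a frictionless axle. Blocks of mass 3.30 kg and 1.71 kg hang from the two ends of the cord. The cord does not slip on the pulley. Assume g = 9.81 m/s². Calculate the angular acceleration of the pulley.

α ≈ 6.85 rad/s²

I = ½MR² = (1/2)(4.25)(0.319)² = 0.2162 kg·m².
Heavier block: m₁g − T₁ = m₁a. Lighter block: T₂ − m₂g = m₂a.
Pulley: (T₁ − T₂)R = Iα = I(a/R), so T₁ − T₂ = (I/R²)a = (1/2)M_p a = 2.125·a.
Adding the three: (m₁ − m₂)g = (m₁ + m₂ + 2.125)a, so a = (3.30 − 1.71)(9.81)/(3.30 + 1.71 + 2.125) = 2.186 m/s².
α = a/R = 2.186/0.319 = 6.853 rad/s².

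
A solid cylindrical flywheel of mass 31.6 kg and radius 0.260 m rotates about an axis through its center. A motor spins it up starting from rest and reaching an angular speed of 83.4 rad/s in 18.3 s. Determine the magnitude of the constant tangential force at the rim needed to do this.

I = ½MR² = (1/2)(31.6)(0.260)² = 1.068 kg·m².
α = Δω/Δt = (83.4 − 0)/18.3 = 4.557 rad/s².
The required torque is τ = Iα = (1.068)(4.557) = 4.868 N·m.
A tangential force at the rim gives τ = FR, so F = τ/R = 4.868/0.260 = 18.72 N.

F ≈ 18.7 N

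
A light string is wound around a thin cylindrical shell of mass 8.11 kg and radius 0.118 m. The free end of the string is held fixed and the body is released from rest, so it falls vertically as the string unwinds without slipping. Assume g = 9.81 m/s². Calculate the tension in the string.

Translation: Mg − T = Ma. Rotation about the center: TR = Iα with I = MR².
With a = αR: T = (I/R²)a = M a, so Mg = (1 + 1.000)Ma.
a = g/(1 + 1.000) = 9.81/2.000 = 4.905 m/s².
T = 1.000·M·a = (1.000)(8.11)(4.905) = 39.78 N.

T ≈ 39.8 N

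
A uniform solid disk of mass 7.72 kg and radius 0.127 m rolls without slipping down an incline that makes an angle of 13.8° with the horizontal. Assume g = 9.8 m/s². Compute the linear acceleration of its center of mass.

a ≈ 1.56 m/s²

Translation along the incline: Mg sinθ − f = Ma.
Rotation about the center: fR = Iα with I = ½MR². No-slip gives a = αR, so f = (I/R²)a = (1/2)M a.
Substituting: Mg sinθ = (1 + 0.5000)Ma, so a = g sinθ/(1 + 0.5000) = (9.8) sin 13.8° / 1.500 = 1.558 m/s².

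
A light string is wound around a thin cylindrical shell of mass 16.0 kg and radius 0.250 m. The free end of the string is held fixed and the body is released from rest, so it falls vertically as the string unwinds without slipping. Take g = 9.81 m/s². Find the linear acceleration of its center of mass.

Translation: Mg − T = Ma. Rotation about the center: TR = Iα with I = MR².
With a = αR: T = (I/R²)a = M a, so Mg = (1 + 1.000)Ma.
a = g/(1 + 1.000) = 9.81/2.000 = 4.905 m/s².

a ≈ 4.91 m/s²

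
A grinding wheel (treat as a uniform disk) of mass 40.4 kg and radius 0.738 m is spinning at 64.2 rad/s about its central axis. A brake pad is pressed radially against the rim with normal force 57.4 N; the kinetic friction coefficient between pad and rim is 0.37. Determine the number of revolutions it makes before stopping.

I = ½MR² = (1/2)(40.4)(0.738)² = 11.00 kg·m².
Friction force f = μN = (0.37)(57.4) = 21.24 N at the rim; torque magnitude τ = fR = 15.67 N·m, opposing ω.
|α| = τ/I = 15.67/11.00 = 1.425 rad/s² (deceleration).
ω² = ω₀² − 2|α|θ with ω = 0 ⇒ θ = ω₀²/(2|α|) = 1447 rad = 230.2 rev.

≈ 230 revolutions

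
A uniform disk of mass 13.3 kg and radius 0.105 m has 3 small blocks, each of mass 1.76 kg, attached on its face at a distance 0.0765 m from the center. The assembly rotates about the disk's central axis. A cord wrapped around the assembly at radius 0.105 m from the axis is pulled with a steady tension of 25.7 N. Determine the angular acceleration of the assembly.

α ≈ 25.9 rad/s²

I_disk = ½MR² = ½(13.3)(0.105)² = 0.07332 kg·m².
I_blocks = 3·m·r² = 3(1.76)(0.0765)² = 0.03090 kg·m².
Total I = 0.1042 kg·m².
τ = F r = (25.7)(0.105) = 2.698 N·m.
α = τ/I = 2.698/0.1042 = 25.89 rad/s².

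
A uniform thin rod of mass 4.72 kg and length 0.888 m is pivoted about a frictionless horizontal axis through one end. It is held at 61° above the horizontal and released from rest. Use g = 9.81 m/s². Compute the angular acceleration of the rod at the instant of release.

About the pivot, I = (1/3)ML² = (1/3)(4.72)(0.888)² = 1.241 kg·m².
The weight acts at the center, a distance L/2 = 0.4440 m from the pivot; τ = Mg(L/2) cos 61° = 9.967 N·m.
α = τ/I = 9.967/1.241 = 8.034 rad/s².
(Equivalently α = (3g/(2L)) cos 61° = 8.034 rad/s².)

α ≈ 8.03 rad/s²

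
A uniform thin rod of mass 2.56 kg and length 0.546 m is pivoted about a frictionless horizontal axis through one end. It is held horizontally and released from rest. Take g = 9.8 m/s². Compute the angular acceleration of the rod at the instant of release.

About the pivot, I = (1/3)ML² = (1/3)(2.56)(0.546)² = 0.2544 kg·m².
The weight acts at the center, a distance L/2 = 0.2730 m from the pivot; τ = Mg(L/2) = 6.849 N·m.
α = τ/I = 6.849/0.2544 = 26.92 rad/s².
(Equivalently α = (3g/(2L)) = 26.92 rad/s².)

α ≈ 26.9 rad/s²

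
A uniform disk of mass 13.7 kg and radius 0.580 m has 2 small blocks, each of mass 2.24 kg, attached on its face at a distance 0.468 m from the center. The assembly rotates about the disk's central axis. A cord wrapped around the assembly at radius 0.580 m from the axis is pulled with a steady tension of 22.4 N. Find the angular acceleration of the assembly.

α ≈ 3.95 rad/s²

I_disk = ½MR² = ½(13.7)(0.580)² = 2.304 kg·m².
I_blocks = 2·m·r² = 2(2.24)(0.468)² = 0.9812 kg·m².
Total I = 3.286 kg·m².
τ = F r = (22.4)(0.580) = 12.99 N·m.
α = τ/I = 12.99/3.286 = 3.954 rad/s².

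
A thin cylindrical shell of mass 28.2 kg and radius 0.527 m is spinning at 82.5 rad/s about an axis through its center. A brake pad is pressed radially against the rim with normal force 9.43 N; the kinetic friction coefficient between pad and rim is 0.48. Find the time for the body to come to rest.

I = MR² = (28.2)(0.527)² = 7.832 kg·m².
Friction force f = μN = (0.48)(9.43) = 4.526 N at the rim; torque magnitude τ = fR = 2.385 N·m, opposing ω.
|α| = τ/I = 2.385/7.832 = 0.3046 rad/s² (deceleration).
0 = ω₀ − |α|t ⇒ t = ω₀/|α| = 82.5/0.3046 = 270.9 s.

t ≈ 271 s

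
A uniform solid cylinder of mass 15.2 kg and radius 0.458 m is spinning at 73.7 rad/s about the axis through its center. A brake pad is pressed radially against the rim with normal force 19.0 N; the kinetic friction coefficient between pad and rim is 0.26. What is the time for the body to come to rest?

I = ½MR² = (1/2)(15.2)(0.458)² = 1.594 kg·m².
Friction force f = μN = (0.26)(19.0) = 4.940 N at the rim; torque magnitude τ = fR = 2.263 N·m, opposing ω.
|α| = τ/I = 2.263/1.594 = 1.419 rad/s² (deceleration).
0 = ω₀ − |α|t ⇒ t = ω₀/|α| = 73.7/1.419 = 51.93 s.

t ≈ 51.9 s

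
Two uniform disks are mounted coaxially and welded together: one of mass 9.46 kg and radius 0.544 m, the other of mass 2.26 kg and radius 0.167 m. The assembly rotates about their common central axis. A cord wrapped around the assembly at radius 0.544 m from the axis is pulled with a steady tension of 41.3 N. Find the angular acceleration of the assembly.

α ≈ 15.7 rad/s²

I = ½M₁R₁² + ½M₂R₂² = ½(9.46)(0.544)² + ½(2.26)(0.167)² = 1.431 kg·m².
τ = F r = (41.3)(0.544) = 22.47 N·m.
α = τ/I = 22.47/1.431 = 15.70 rad/s².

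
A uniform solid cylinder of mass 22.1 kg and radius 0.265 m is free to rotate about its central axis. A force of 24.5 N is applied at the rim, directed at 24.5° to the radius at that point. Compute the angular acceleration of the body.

α ≈ 3.47 rad/s²

I = ½MR² = (1/2)(22.1)(0.265)² = 0.7760 kg·m².
Only the tangential component produces torque: τ = F R sinθ = (24.5)(0.265) sin 24.5° = 2.692 N·m.
From τ = Iα: α = 2.692/0.7760 = 3.470 rad/s².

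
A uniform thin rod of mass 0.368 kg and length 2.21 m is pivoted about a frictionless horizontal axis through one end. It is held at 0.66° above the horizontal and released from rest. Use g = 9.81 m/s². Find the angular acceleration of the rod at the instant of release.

About the pivot, I = (1/3)ML² = (1/3)(0.368)(2.21)² = 0.5991 kg·m².
The weight acts at the center, a distance L/2 = 1.105 m from the pivot; τ = Mg(L/2) cos 0.66° = 3.989 N·m.
α = τ/I = 3.989/0.5991 = 6.658 rad/s².

α ≈ 6.66 rad/s²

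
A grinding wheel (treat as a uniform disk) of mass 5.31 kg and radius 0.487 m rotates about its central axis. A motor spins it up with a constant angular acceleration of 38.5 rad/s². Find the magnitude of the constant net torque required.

I = ½MR² = (1/2)(5.31)(0.487)² = 0.6297 kg·m².
τ = Iα = (0.6297)(38.50) = 24.24 N·m.

τ ≈ 24.2 N·m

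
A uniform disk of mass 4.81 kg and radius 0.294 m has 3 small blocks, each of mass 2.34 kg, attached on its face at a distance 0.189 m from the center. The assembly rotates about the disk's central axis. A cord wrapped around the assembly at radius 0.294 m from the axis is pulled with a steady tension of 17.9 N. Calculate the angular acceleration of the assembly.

α ≈ 11.5 rad/s²

I_disk = ½MR² = ½(4.81)(0.294)² = 0.2079 kg·m².
I_blocks = 3·m·r² = 3(2.34)(0.189)² = 0.2508 kg·m².
Total I = 0.4586 kg·m².
τ = F r = (17.9)(0.294) = 5.263 N·m.
α = τ/I = 5.263/0.4586 = 11.47 rad/s².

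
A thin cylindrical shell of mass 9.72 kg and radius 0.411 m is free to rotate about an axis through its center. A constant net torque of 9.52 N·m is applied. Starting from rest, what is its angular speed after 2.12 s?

ω ≈ 12.3 rad/s

I = MR² = (9.72)(0.411)² = 1.642 kg·m².
α = τ/I = 9.52/1.642 = 5.798 rad/s².
ω = ω₀ + αt = 0 + (5.798)(2.12) = 12.29 rad/s.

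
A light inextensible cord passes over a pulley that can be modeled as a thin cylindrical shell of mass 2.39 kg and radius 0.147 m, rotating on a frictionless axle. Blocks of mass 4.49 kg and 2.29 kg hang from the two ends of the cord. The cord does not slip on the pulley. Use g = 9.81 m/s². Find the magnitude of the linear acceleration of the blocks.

a ≈ 2.35 m/s²

I = MR² = (2.39)(0.147)² = 0.05165 kg·m².
Heavier block: m₁g − T₁ = m₁a. Lighter block: T₂ − m₂g = m₂a.
Pulley: (T₁ − T₂)R = Iα = I(a/R), so T₁ − T₂ = (I/R²)a = 1·M_p a = 2.390·a.
Adding the three: (m₁ − m₂)g = (m₁ + m₂ + 2.390)a, so a = (4.49 − 2.29)(9.81)/(4.49 + 2.29 + 2.390) = 2.354 m/s².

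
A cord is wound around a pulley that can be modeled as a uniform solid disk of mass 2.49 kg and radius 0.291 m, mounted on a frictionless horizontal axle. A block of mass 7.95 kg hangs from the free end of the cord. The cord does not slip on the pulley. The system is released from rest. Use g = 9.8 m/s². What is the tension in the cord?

I = ½MR² = (1/2)(2.49)(0.291)² = 0.1054 kg·m².
Block: mg − T = ma. Pulley: TR = Iα. No-slip: a = αR, so T = (I/R²)a = 1.245·a.
Then mg = (m + 1.245)a, so a = (7.95)(9.8)/(7.95 + 1.245) = 8.473 m/s².
T = 1.245·a = 10.55 N.

T ≈ 10.5 N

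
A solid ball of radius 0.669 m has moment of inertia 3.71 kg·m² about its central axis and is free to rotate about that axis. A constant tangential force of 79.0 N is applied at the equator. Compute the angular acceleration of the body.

τ = F R = (79.0)(0.669) = 52.85 N·m.
Newton's second law for rotation, τ = Iα, gives α = τ/I = 52.85/3.710 = 14.25 rad/s².

α ≈ 14.2 rad/s²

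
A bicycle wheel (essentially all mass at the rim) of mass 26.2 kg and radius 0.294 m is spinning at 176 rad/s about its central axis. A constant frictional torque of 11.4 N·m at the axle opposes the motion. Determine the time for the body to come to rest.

I = MR² = (26.2)(0.294)² = 2.265 kg·m².
The net torque has magnitude 11.4 N·m, opposing ω.
|α| = τ/I = 11.40/2.265 = 5.034 rad/s² (deceleration).
0 = ω₀ − |α|t ⇒ t = ω₀/|α| = 176/5.034 = 34.96 s.

t ≈ 35.0 s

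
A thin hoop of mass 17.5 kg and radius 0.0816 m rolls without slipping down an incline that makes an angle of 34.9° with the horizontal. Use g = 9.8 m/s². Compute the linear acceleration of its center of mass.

a ≈ 2.80 m/s²

Translation along the incline: Mg sinθ − f = Ma.
Rotation about the center: fR = Iα with I = MR². No-slip gives a = αR, so f = (I/R²)a = M a.
Substituting: Mg sinθ = (1 + 1.000)Ma, so a = g sinθ/(1 + 1.000) = (9.8) sin 34.9° / 2.000 = 2.804 m/s².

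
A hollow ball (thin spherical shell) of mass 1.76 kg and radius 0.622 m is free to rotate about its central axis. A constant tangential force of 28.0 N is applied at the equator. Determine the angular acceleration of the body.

I = (2/3)MR² = (2/3)(1.76)(0.622)² = 0.4539 kg·m².
τ = F R = (28.0)(0.622) = 17.42 N·m.
From τ = Iα: α = 17.42/0.4539 = 38.37 rad/s².

α ≈ 38.4 rad/s²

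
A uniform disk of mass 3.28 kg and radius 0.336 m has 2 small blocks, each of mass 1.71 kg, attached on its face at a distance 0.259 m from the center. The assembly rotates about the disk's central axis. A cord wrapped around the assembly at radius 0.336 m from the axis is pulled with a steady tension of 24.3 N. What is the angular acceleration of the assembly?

I_disk = ½MR² = ½(3.28)(0.336)² = 0.1851 kg·m².
I_blocks = 2·m·r² = 2(1.71)(0.259)² = 0.2294 kg·m².
Total I = 0.4146 kg·m².
τ = F r = (24.3)(0.336) = 8.165 N·m.
α = τ/I = 8.165/0.4146 = 19.69 rad/s².

α ≈ 19.7 rad/s²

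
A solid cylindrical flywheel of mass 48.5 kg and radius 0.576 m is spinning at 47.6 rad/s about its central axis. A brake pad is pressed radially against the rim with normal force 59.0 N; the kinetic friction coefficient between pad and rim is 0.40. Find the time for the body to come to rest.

t ≈ 28.2 s

I = ½MR² = (1/2)(48.5)(0.576)² = 8.046 kg·m².
Friction force f = μN = (0.40)(59.0) = 23.60 N at the rim; torque magnitude τ = fR = 13.59 N·m, opposing ω.
|α| = τ/I = 13.59/8.046 = 1.690 rad/s² (deceleration).
0 = ω₀ − |α|t ⇒ t = ω₀/|α| = 47.6/1.690 = 28.17 s.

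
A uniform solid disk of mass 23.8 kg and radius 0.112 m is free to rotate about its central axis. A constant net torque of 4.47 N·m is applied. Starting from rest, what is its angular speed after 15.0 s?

I = ½MR² = (1/2)(23.8)(0.112)² = 0.1493 kg·m².
α = τ/I = 4.47/0.1493 = 29.95 rad/s².
ω = ω₀ + αt = 0 + (29.95)(15.0) = 449.2 rad/s.

ω ≈ 449 rad/s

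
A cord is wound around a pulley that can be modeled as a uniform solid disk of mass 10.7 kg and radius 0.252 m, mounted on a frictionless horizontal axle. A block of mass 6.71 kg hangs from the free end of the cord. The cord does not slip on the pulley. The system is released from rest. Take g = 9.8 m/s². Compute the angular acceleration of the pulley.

I = ½MR² = (1/2)(10.7)(0.252)² = 0.3397 kg·m².
Block: mg − T = ma. Pulley: TR = Iα. No-slip: a = αR, so T = (I/R²)a = 5.350·a.
Then mg = (m + 5.350)a, so a = (6.71)(9.8)/(6.71 + 5.350) = 5.453 m/s².
α = a/R = 5.453/0.252 = 21.64 rad/s².

α ≈ 21.6 rad/s²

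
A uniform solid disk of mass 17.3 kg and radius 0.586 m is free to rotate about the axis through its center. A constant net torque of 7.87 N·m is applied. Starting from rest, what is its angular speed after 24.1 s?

I = ½MR² = (1/2)(17.3)(0.586)² = 2.970 kg·m².
α = τ/I = 7.87/2.970 = 2.649 rad/s².
ω = ω₀ + αt = 0 + (2.649)(24.1) = 63.85 rad/s.

ω ≈ 63.9 rad/s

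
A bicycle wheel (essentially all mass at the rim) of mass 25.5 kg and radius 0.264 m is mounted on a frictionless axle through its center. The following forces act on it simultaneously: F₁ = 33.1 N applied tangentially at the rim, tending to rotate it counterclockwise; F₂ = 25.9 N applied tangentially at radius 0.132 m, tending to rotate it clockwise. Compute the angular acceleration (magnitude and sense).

α ≈ 2.99 rad/s², counterclockwise

I = MR² = (25.5)(0.264)² = 1.777 kg·m².
Taking counterclockwise as positive: τ₁ = +(33.1)(0.264) = +8.738 N·m; τ₂ = −(25.9)(0.132) = −3.419 N·m.
Net torque τ = 5.320 N·m.
α = τ/I = 5.320/1.777 = 2.993 rad/s².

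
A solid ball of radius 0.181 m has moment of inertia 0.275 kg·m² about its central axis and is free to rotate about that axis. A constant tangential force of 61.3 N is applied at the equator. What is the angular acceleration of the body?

α ≈ 40.3 rad/s²

τ = F R = (61.3)(0.181) = 11.10 N·m.
From τ = Iα: α = 11.10/0.2750 = 40.35 rad/s².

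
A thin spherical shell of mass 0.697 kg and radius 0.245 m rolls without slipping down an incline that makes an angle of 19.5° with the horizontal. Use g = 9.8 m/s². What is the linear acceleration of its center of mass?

Translation along the incline: Mg sinθ − f = Ma.
Rotation about the center: fR = Iα with I = (2/3)MR². No-slip gives a = αR, so f = (I/R²)a = (2/3)M a.
Substituting: Mg sinθ = (1 + 0.6667)Ma, so a = g sinθ/(1 + 0.6667) = (9.8) sin 19.5° / 1.667 = 1.963 m/s².

a ≈ 1.96 m/s²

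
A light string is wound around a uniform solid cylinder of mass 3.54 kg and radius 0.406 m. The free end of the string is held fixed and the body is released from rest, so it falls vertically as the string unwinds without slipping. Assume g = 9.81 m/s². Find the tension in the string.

T ≈ 11.6 N

Translation: Mg − T = Ma. Rotation about the center: TR = Iα with I = ½MR².
With a = αR: T = (I/R²)a = (1/2)M a, so Mg = (1 + 0.5000)Ma.
a = g/(1 + 0.5000) = 9.81/1.500 = 6.540 m/s².
T = 0.5000·M·a = (0.5000)(3.54)(6.540) = 11.58 N.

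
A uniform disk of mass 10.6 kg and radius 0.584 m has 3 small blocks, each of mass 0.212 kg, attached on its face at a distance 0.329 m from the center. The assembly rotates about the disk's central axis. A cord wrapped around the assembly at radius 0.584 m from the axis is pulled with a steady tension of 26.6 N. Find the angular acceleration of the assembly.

I_disk = ½MR² = ½(10.6)(0.584)² = 1.808 kg·m².
I_blocks = 3·m·r² = 3(0.212)(0.329)² = 0.06884 kg·m².
Total I = 1.876 kg·m².
τ = F r = (26.6)(0.584) = 15.53 N·m.
α = τ/I = 15.53/1.876 = 8.279 rad/s².

α ≈ 8.28 rad/s²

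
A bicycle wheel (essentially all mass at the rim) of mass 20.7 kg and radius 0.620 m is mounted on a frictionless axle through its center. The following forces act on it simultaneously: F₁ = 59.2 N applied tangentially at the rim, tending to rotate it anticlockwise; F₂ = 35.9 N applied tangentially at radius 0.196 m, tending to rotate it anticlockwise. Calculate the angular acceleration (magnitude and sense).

α ≈ 5.50 rad/s², anticlockwise

I = MR² = (20.7)(0.620)² = 7.957 kg·m².
Taking anticlockwise as positive: τ₁ = +(59.2)(0.620) = +36.70 N·m; τ₂ = +(35.9)(0.196) = +7.036 N·m.
Net torque τ = 43.74 N·m.
α = τ/I = 43.74/7.957 = 5.497 rad/s².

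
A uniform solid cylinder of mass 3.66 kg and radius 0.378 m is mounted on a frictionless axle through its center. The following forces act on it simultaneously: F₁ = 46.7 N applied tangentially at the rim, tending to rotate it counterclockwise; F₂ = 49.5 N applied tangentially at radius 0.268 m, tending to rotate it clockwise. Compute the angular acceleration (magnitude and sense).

α ≈ 16.8 rad/s², counterclockwise

I = ½MR² = (1/2)(3.66)(0.378)² = 0.2615 kg·m².
Taking counterclockwise as positive: τ₁ = +(46.7)(0.378) = +17.65 N·m; τ₂ = −(49.5)(0.268) = −13.27 N·m.
Net torque τ = 4.387 N·m.
α = τ/I = 4.387/0.2615 = 16.78 rad/s².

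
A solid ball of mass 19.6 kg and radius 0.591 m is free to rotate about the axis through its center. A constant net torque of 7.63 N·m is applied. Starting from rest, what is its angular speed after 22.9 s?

I = (2/5)MR² = (2/5)(19.6)(0.591)² = 2.738 kg·m².
α = τ/I = 7.63/2.738 = 2.786 rad/s².
ω = ω₀ + αt = 0 + (2.786)(22.9) = 63.81 rad/s.

ω ≈ 63.8 rad/s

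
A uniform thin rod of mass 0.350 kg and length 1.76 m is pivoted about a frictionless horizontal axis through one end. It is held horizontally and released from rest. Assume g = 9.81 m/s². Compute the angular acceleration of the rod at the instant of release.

α ≈ 8.36 rad/s²

About the pivot, I = (1/3)ML² = (1/3)(0.350)(1.76)² = 0.3614 kg·m².
The weight acts at the center, a distance L/2 = 0.8800 m from the pivot; τ = Mg(L/2) = 3.021 N·m.
α = τ/I = 3.021/0.3614 = 8.361 rad/s².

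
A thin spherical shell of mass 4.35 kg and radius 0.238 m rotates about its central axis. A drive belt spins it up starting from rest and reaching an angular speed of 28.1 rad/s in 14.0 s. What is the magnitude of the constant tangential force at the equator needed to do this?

F ≈ 1.39 N

I = (2/3)MR² = (2/3)(4.35)(0.238)² = 0.1643 kg·m².
α = Δω/Δt = (28.1 − 0)/14.0 = 2.007 rad/s².
The required torque is τ = Iα = (0.1643)(2.007) = 0.3297 N·m.
A tangential force at the equator gives τ = FR, so F = τ/R = 0.3297/0.238 = 1.385 N.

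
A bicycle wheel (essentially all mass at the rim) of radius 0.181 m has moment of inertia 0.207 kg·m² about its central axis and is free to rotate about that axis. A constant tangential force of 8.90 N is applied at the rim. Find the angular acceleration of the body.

τ = F R = (8.90)(0.181) = 1.611 N·m.
From τ = Iα: α = 1.611/0.2070 = 7.782 rad/s².

α ≈ 7.78 rad/s²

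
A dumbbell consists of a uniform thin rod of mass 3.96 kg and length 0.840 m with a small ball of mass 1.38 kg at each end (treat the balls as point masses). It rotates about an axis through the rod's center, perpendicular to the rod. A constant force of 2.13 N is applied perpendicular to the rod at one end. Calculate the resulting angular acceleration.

I_rod = (1/12)ML² = (1/12)(3.96)(0.840)² = 0.2328 kg·m².
I_balls = 2·m·(L/2)² = 2(1.38)(0.4200)² = 0.4869 kg·m².
Total I = 0.7197 kg·m².
τ = F·(L/2) = (2.13)(0.420) = 0.8946 N·m.
α = τ/I = 0.8946/0.7197 = 1.243 rad/s².

α ≈ 1.24 rad/s²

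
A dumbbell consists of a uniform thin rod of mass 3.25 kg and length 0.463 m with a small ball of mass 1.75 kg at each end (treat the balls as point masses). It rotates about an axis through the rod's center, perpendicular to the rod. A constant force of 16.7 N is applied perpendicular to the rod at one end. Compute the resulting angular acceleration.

α ≈ 15.7 rad/s²

I_rod = (1/12)ML² = (1/12)(3.25)(0.463)² = 0.05806 kg·m².
I_balls = 2·m·(L/2)² = 2(1.75)(0.2315)² = 0.1876 kg·m².
Total I = 0.2456 kg·m².
τ = F·(L/2) = (16.7)(0.232) = 3.866 N·m.
α = τ/I = 3.866/0.2456 = 15.74 rad/s².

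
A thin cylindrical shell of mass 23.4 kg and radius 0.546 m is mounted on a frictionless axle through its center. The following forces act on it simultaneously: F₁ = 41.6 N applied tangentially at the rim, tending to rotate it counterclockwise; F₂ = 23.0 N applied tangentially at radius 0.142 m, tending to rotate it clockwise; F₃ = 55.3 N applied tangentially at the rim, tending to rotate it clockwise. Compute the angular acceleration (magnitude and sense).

I = MR² = (23.4)(0.546)² = 6.976 kg·m².
Taking counterclockwise as positive: τ₁ = +(41.6)(0.546) = +22.71 N·m; τ₂ = −(23.0)(0.142) = −3.266 N·m; τ₃ = −(55.3)(0.546) = −30.19 N·m.
Net torque τ = -10.75 N·m.
α = τ/I = -10.75/6.976 = -1.540 rad/s².

α ≈ 1.54 rad/s², clockwise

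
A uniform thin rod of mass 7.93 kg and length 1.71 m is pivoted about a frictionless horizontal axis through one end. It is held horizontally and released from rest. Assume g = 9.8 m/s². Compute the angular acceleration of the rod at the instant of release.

α ≈ 8.60 rad/s²

About the pivot, I = (1/3)ML² = (1/3)(7.93)(1.71)² = 7.729 kg·m².
The weight acts at the center, a distance L/2 = 0.8550 m from the pivot; τ = Mg(L/2) = 66.45 N·m.
α = τ/I = 66.45/7.729 = 8.596 rad/s².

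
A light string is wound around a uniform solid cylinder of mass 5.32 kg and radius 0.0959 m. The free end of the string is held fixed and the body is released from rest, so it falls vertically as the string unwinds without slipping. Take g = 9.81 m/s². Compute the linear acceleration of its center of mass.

a ≈ 6.54 m/s²

Translation: Mg − T = Ma. Rotation about the center: TR = Iα with I = ½MR².
With a = αR: T = (I/R²)a = (1/2)M a, so Mg = (1 + 0.5000)Ma.
a = g/(1 + 0.5000) = 9.81/1.500 = 6.540 m/s².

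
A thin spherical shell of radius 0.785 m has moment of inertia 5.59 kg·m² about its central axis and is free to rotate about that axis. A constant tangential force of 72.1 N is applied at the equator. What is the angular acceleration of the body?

τ = F R = (72.1)(0.785) = 56.60 N·m.
Newton's second law for rotation, τ = Iα, gives α = τ/I = 56.60/5.590 = 10.12 rad/s².

α ≈ 10.1 rad/s²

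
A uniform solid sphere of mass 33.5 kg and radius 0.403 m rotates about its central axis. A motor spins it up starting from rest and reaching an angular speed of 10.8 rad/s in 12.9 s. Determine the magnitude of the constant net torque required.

I = (2/5)MR² = (2/5)(33.5)(0.403)² = 2.176 kg·m².
α = Δω/Δt = (10.8 − 0)/12.9 = 0.8372 rad/s².
τ = Iα = (2.176)(0.8372) = 1.822 N·m.

τ ≈ 1.82 N·m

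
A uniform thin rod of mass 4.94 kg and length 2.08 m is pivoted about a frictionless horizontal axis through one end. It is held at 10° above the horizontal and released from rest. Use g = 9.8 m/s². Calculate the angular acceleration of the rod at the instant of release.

About the pivot, I = (1/3)ML² = (1/3)(4.94)(2.08)² = 7.124 kg·m².
The weight acts at the center, a distance L/2 = 1.040 m from the pivot; τ = Mg(L/2) cos 10° = 49.58 N·m.
α = τ/I = 49.58/7.124 = 6.960 rad/s².

α ≈ 6.96 rad/s²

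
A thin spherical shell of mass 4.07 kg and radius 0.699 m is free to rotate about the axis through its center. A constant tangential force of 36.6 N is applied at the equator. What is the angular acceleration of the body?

α ≈ 19.3 rad/s²

I = (2/3)MR² = (2/3)(4.07)(0.699)² = 1.326 kg·m².
τ = F R = (36.6)(0.699) = 25.58 N·m.
Newton's second law for rotation, τ = Iα, gives α = τ/I = 25.58/1.326 = 19.30 rad/s².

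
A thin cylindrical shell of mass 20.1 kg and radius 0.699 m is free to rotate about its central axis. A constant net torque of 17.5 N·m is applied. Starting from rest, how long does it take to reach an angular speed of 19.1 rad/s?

I = MR² = (20.1)(0.699)² = 9.821 kg·m².
α = τ/I = 17.5/9.821 = 1.782 rad/s².
ω = αt ⇒ t = ω/α = 19.1/1.782 = 10.72 s.

t ≈ 10.7 s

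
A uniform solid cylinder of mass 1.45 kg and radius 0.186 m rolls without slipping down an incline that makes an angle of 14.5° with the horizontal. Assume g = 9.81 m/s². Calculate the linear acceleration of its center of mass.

a ≈ 1.64 m/s²

Translation along the incline: Mg sinθ − f = Ma.
Rotation about the center: fR = Iα with I = ½MR². No-slip gives a = αR, so f = (I/R²)a = (1/2)M a.
Substituting: Mg sinθ = (1 + 0.5000)Ma, so a = g sinθ/(1 + 0.5000) = (9.81) sin 14.5° / 1.500 = 1.637 m/s².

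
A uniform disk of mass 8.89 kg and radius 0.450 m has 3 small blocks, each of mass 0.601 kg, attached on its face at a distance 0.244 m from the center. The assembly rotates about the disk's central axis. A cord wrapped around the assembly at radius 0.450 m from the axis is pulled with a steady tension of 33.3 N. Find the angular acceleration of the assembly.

I_disk = ½MR² = ½(8.89)(0.450)² = 0.9001 kg·m².
I_blocks = 3·m·r² = 3(0.601)(0.244)² = 0.1073 kg·m².
Total I = 1.007 kg·m².
τ = F r = (33.3)(0.450) = 14.98 N·m.
α = τ/I = 14.98/1.007 = 14.87 rad/s².

α ≈ 14.9 rad/s²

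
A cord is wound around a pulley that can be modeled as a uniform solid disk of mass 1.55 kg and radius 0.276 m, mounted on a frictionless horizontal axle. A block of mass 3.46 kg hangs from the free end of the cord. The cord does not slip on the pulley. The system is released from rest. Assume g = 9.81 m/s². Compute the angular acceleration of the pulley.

α ≈ 29.0 rad/s²

I = ½MR² = (1/2)(1.55)(0.276)² = 0.05904 kg·m².
Block: mg − T = ma. Pulley: TR = Iα. No-slip: a = αR, so T = (I/R²)a = 0.7750·a.
Then mg = (m + 0.7750)a, so a = (3.46)(9.81)/(3.46 + 0.7750) = 8.015 m/s².
α = a/R = 8.015/0.276 = 29.04 rad/s².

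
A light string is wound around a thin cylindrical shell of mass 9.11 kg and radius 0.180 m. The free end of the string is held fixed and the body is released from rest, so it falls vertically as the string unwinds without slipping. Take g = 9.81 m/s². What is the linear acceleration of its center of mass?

Translation: Mg − T = Ma. Rotation about the center: TR = Iα with I = MR².
With a = αR: T = (I/R²)a = M a, so Mg = (1 + 1.000)Ma.
a = g/(1 + 1.000) = 9.81/2.000 = 4.905 m/s².

a ≈ 4.91 m/s²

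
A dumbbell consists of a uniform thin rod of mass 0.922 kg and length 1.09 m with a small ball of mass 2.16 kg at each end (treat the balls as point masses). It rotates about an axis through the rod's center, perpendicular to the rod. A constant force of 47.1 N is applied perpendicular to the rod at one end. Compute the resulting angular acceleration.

α ≈ 18.7 rad/s²

I_rod = (1/12)ML² = (1/12)(0.922)(1.09)² = 0.09129 kg·m².
I_balls = 2·m·(L/2)² = 2(2.16)(0.5450)² = 1.283 kg·m².
Total I = 1.374 kg·m².
τ = F·(L/2) = (47.1)(0.545) = 25.67 N·m.
α = τ/I = 25.67/1.374 = 18.68 rad/s².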